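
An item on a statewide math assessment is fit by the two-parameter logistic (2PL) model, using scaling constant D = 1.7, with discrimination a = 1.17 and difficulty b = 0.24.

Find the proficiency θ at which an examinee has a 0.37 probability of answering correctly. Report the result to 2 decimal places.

-0.03

P(θ) = 1 / (1 + exp(−D·a(θ − b)))
logit = ln(0.3700/0.6300) = -0.5322
θ = b + logit/(1.7·a) = 0.24 + (-0.5322)/1.9890 = -0.0276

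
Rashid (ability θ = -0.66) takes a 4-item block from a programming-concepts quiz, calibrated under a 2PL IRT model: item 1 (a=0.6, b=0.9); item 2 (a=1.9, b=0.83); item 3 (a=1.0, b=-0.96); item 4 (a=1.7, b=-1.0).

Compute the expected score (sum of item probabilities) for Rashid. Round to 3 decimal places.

P(θ) = 1 / (1 + exp(−a(θ − b)))
P_1 = 1/(1+e^{0.9360}) = 0.2817
P_2 = 1/(1+e^{2.8310}) = 0.0557
P_3 = 1/(1+e^{-0.3000}) = 0.5744
P_4 = 1/(1+e^{-0.5780}) = 0.6406
E[score] = 0.2817 + 0.0557 + 0.5744 + 0.6406 = 1.5524

1.552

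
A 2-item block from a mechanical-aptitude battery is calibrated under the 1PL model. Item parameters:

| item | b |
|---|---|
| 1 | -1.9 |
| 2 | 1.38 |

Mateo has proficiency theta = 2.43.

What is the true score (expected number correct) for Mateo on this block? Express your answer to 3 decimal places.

1.728

P(theta) = 1 / (1 + exp(−(theta − b)))
P_1 = 1/(1+e^{-4.3300}) = 0.9870
P_2 = 1/(1+e^{-1.0500}) = 0.7408
E[score] = 0.9870 + 0.7408 = 1.7278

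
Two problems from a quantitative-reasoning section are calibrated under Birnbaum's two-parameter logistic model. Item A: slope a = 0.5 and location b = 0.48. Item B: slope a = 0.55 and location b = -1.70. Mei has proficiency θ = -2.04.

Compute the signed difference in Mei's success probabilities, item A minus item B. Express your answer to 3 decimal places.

-0.232

P(θ) = 1 / (1 + exp(−a(θ − b)))
P_A = 0.2210
P_B = 0.4534
P_A − P_B = -0.2324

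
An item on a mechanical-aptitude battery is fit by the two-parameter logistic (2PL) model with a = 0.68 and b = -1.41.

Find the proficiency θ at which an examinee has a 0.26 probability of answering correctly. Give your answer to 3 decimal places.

-2.948

P(θ) = 1 / (1 + exp(−a(θ − b)))
logit = ln(0.2600/0.7400) = -1.0460
θ = b + logit/(a) = -1.41 + (-1.0460)/0.6800 = -2.9482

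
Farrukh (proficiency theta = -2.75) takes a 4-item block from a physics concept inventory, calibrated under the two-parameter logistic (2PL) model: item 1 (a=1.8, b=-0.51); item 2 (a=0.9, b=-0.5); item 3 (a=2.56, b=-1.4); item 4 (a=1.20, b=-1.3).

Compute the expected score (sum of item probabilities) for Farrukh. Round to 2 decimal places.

0.31

P(theta) = 1 / (1 + exp(−a(theta − b)))
P_1 = 1/(1+e^{4.0320}) = 0.0174
P_2 = 1/(1+e^{2.0250}) = 0.1166
P_3 = 1/(1+e^{3.4560}) = 0.0306
P_4 = 1/(1+e^{1.7400}) = 0.1493
E[score] = 0.0174 + 0.1166 + 0.0306 + 0.1493 = 0.3139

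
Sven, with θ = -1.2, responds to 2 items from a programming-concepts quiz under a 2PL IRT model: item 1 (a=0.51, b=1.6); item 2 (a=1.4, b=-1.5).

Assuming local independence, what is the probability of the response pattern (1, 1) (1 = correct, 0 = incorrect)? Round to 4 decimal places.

P(θ) = 1 / (1 + exp(−a(θ − b)))
P_1 = 1/(1+e^{1.4280}) = 0.1934
P_2 = 1/(1+e^{-0.4200}) = 0.6035
L = P_1 × P_2 = 0.1934 × 0.6035 = 0.11672

0.1167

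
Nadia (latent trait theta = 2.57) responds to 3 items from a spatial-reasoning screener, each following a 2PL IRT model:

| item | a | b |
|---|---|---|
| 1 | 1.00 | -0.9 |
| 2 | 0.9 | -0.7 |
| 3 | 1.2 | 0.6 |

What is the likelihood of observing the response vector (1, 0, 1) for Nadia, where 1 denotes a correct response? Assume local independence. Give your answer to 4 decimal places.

0.0444

P(theta) = 1 / (1 + exp(−a(theta − b)))
P_1 = 1/(1+e^{-3.4700}) = 0.9698
P_2 = 1/(1+e^{-2.9430}) = 0.9499
P_3 = 1/(1+e^{-2.3640}) = 0.9140
L = P_1 × (1−P_2) × P_3 = 0.9698 × 0.0501 × 0.9140 = 0.04438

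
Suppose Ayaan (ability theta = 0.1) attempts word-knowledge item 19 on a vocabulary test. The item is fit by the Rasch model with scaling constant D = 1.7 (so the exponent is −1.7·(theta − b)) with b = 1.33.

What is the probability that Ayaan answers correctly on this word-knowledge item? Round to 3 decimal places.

0.110

P(theta) = 1 / (1 + exp(−D·(theta − b)))
Exponent: 1.7 × (0.1 − 1.33) = -2.0910
1/(1 + e^{2.0910}) = 0.1100
P = 0.1100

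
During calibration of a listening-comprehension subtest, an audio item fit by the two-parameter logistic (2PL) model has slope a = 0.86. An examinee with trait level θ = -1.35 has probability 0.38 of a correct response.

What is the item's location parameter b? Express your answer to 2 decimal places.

P(θ) = 1 / (1 + exp(−a(θ − b)))
logit(0.38) = ln(0.38/0.62) = -0.4895
b = θ − logit/(a) = -1.35 − (-0.4895)/0.8600 = -0.7808

-0.78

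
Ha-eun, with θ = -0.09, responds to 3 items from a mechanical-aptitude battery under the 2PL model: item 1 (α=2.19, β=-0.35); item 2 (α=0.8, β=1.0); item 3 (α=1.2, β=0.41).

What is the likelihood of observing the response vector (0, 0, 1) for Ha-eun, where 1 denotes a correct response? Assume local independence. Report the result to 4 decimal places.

0.0903

P(θ) = 1 / (1 + exp(−α(θ − β)))
P_1 = 1/(1+e^{-0.5694}) = 0.6386
P_2 = 1/(1+e^{0.8720}) = 0.2948
P_3 = 1/(1+e^{0.6000}) = 0.3543
L = (1−P_1) × (1−P_2) × P_3 = 0.3614 × 0.7052 × 0.3543 = 0.09030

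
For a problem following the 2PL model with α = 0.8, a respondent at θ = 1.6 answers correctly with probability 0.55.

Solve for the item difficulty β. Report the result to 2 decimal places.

1.35

P(θ) = 1 / (1 + exp(−α(θ − β)))
logit(0.55) = ln(0.55/0.45) = 0.2007
β = θ − logit/(α) = 1.6 − 0.2007/0.8000 = 1.3492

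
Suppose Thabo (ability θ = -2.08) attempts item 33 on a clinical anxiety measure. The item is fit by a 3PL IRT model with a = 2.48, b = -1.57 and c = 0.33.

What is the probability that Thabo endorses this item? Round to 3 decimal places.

0.477

P(θ) = c + (1 − c) · 1 / (1 + exp(−a(θ − b)))
Exponent: 2.48 × (-2.08 − (-1.57)) = -1.2648
1/(1 + e^{1.2648}) = 0.2201
P = 0.33 + 0.67 × 0.2201 = 0.4775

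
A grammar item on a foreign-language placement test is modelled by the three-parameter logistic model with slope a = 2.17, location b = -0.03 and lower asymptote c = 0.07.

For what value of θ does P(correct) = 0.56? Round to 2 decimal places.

P(θ) = c + (1 − c) · 1 / (1 + exp(−a(θ − b)))
Remove guessing floor: (0.56 − 0.07)/(1 − 0.07) = 0.5269
logit = ln(0.5269/0.4731) = 0.1076
θ = b + logit/(a) = -0.03 + 0.1076/2.1700 = 0.0196

0.02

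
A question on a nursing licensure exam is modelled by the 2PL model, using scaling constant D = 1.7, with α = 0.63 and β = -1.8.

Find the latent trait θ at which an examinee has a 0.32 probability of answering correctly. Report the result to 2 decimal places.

P(θ) = 1 / (1 + exp(−D·α(θ − β)))
logit = ln(0.3200/0.6800) = -0.7538
θ = β + logit/(1.7·α) = -1.8 + (-0.7538)/1.0710 = -2.5038

-2.50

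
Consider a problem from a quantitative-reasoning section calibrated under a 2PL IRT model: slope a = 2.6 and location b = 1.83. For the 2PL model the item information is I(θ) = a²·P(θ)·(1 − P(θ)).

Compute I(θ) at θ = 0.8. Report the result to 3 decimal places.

P = 1/(1+e^{2.6780}) = 0.0643
P(1−P) = 0.0643 × 0.9357 = 0.0602
I = a² × P(1−P) = 2.6² × 0.0602 = 0.40663

0.407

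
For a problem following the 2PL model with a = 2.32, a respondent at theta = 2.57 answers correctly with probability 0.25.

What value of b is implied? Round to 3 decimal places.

P(theta) = 1 / (1 + exp(−a(theta − b)))
logit(0.25) = ln(0.25/0.75) = -1.0986
b = theta − logit/(a) = 2.57 − (-1.0986)/2.3200 = 3.0435

3.044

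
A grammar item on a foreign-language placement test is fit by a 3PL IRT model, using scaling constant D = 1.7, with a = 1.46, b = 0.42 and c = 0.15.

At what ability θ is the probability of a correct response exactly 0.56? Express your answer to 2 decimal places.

0.39

P(θ) = c + (1 − c) · 1 / (1 + exp(−D·a(θ − b)))
Remove guessing floor: (0.56 − 0.15)/(1 − 0.15) = 0.4824
logit = ln(0.4824/0.5176) = -0.0706
θ = b + logit/(1.7·a) = 0.42 + (-0.0706)/2.4820 = 0.3915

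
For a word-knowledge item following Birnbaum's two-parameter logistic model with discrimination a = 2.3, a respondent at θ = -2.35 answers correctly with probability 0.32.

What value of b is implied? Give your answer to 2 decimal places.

P(θ) = 1 / (1 + exp(−a(θ − b)))
logit(0.32) = ln(0.32/0.68) = -0.7538
b = θ − logit/(a) = -2.35 − (-0.7538)/2.3000 = -2.0223

-2.02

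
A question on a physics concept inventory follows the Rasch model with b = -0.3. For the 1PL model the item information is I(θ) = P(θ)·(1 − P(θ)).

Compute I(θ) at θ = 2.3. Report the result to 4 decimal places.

P = 1/(1+e^{-2.6000}) = 0.9309
P(1−P) = 0.9309 × 0.0691 = 0.0644
I = P(1−P) = 0.06436

0.0644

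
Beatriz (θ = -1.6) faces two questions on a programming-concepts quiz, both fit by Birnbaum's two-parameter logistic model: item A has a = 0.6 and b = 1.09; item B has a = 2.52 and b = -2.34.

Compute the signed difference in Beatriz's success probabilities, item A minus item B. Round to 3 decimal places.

P(θ) = 1 / (1 + exp(−a(θ − b)))
P_A = 0.1660
P_B = 0.8659
P_A − P_B = -0.6998

-0.700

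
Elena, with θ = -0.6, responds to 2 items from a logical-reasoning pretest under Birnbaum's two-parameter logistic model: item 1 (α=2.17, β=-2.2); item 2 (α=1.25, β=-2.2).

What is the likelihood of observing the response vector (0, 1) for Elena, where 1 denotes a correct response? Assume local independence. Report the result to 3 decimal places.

0.027

P(θ) = 1 / (1 + exp(−α(θ − β)))
P_1 = 1/(1+e^{-3.4720}) = 0.9699
P_2 = 1/(1+e^{-2.0000}) = 0.8808
L = (1−P_1) × P_2 = 0.0301 × 0.8808 = 0.02653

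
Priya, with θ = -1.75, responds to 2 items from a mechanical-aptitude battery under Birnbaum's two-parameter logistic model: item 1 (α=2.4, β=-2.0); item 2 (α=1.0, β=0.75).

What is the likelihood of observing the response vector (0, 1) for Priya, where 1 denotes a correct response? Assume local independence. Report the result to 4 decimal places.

P(θ) = 1 / (1 + exp(−α(θ − β)))
P_1 = 1/(1+e^{-0.6000}) = 0.6457
P_2 = 1/(1+e^{2.5000}) = 0.0759
L = (1−P_1) × P_2 = 0.3543 × 0.0759 = 0.02688

0.0269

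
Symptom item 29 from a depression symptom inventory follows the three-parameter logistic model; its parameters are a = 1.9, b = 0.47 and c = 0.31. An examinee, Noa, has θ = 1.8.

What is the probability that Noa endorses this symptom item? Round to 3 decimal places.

P(θ) = c + (1 − c) · 1 / (1 + exp(−a(θ − b)))
Exponent: 1.9 × (1.8 − 0.47) = 2.5270
1/(1 + e^{-2.5270}) = 0.9260
P = 0.31 + 0.69 × 0.9260 = 0.9489

0.949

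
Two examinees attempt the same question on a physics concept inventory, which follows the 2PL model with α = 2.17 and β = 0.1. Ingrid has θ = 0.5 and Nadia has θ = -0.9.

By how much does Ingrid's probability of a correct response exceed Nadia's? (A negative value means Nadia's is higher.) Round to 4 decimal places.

P(θ) = 1 / (1 + exp(−α(θ − β)))
P(Ingrid) = 0.7043  [exponent 0.8680]
P(Nadia) = 0.1025  [exponent -2.1700]
Difference = 0.7043 − 0.1025 = 0.6019

0.6019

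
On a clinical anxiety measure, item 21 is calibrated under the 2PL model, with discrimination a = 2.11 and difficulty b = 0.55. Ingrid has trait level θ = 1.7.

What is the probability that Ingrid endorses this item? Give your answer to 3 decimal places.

0.919

P(θ) = 1 / (1 + exp(−a(θ − b)))
Exponent: 2.11 × (1.7 − 0.55) = 2.4265
1/(1 + e^{-2.4265}) = 0.9188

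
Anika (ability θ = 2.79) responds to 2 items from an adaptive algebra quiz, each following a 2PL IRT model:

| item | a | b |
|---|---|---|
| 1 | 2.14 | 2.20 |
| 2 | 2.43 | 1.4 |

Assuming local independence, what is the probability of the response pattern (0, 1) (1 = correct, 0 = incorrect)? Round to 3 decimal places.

0.213

P(θ) = 1 / (1 + exp(−a(θ − b)))
P_1 = 1/(1+e^{-1.2626}) = 0.7795
P_2 = 1/(1+e^{-3.3777}) = 0.9670
L = (1−P_1) × P_2 = 0.2205 × 0.9670 = 0.21325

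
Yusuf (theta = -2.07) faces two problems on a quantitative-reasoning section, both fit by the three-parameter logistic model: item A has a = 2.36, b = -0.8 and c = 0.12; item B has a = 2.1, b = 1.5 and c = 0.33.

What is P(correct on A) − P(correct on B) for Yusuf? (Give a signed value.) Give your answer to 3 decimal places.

-0.169

P(theta) = c + (1 − c) · 1 / (1 + exp(−a(theta − b)))
P_A = 0.1618
P_B = 0.3304
P_A − P_B = -0.1685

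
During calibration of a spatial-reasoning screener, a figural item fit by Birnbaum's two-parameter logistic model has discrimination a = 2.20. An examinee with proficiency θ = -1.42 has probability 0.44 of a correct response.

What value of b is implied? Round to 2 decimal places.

P(θ) = 1 / (1 + exp(−a(θ − b)))
logit(0.44) = ln(0.44/0.56) = -0.2412
b = θ − logit/(a) = -1.42 − (-0.2412)/2.2000 = -1.3104

-1.31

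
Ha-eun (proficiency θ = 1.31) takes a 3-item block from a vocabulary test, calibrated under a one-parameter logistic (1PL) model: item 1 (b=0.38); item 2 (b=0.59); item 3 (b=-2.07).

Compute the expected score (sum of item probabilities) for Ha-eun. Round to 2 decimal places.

P(θ) = 1 / (1 + exp(−(θ − b)))
P_1 = 1/(1+e^{-0.9300}) = 0.7171
P_2 = 1/(1+e^{-0.7200}) = 0.6726
P_3 = 1/(1+e^{-3.3800}) = 0.9671
E[score] = 0.7171 + 0.6726 + 0.9671 = 2.3568

2.36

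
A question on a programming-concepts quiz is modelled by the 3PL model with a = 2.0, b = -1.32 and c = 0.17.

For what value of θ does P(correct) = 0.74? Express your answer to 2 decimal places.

P(θ) = c + (1 − c) · 1 / (1 + exp(−a(θ − b)))
Remove guessing floor: (0.74 − 0.17)/(1 − 0.17) = 0.6867
logit = ln(0.6867/0.3133) = 0.7850
θ = b + logit/(a) = -1.32 + 0.7850/2.0000 = -0.9275

-0.93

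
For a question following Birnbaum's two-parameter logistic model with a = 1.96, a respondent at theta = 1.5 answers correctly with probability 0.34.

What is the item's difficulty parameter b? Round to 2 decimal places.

P(theta) = 1 / (1 + exp(−a(theta − b)))
logit(0.34) = ln(0.34/0.66) = -0.6633
b = theta − logit/(a) = 1.5 − (-0.6633)/1.9600 = 1.8384

1.84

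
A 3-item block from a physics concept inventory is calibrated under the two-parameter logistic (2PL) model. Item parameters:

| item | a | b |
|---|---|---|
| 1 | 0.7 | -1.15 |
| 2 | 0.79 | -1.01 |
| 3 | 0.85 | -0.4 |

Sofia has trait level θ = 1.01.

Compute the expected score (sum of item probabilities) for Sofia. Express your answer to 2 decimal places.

P(θ) = 1 / (1 + exp(−a(θ − b)))
P_1 = 1/(1+e^{-1.5120}) = 0.8194
P_2 = 1/(1+e^{-1.5958}) = 0.8314
P_3 = 1/(1+e^{-1.1985}) = 0.7683
E[score] = 0.8194 + 0.8314 + 0.7683 = 2.4190

2.42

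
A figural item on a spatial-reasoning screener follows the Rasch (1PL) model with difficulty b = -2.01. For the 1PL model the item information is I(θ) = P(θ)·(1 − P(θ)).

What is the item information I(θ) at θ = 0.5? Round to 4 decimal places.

0.0695

P = 1/(1+e^{-2.5100}) = 0.9248
P(1−P) = 0.9248 × 0.0752 = 0.0695
I = P(1−P) = 0.06951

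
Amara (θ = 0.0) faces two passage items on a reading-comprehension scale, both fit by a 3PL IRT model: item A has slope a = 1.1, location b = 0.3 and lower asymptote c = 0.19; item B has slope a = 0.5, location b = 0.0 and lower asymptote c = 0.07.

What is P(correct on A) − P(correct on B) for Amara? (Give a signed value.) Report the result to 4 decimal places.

P(θ) = c + (1 − c) · 1 / (1 + exp(−a(θ − b)))
P_A = 0.5288
P_B = 0.5350
P_A − P_B = -0.0062

-0.0062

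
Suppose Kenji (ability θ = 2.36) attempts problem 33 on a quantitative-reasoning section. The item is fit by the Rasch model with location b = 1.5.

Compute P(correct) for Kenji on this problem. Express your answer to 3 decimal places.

P(θ) = 1 / (1 + exp(−(θ − b)))
Exponent: (2.36 − 1.5) = 0.8600
1/(1 + e^{-0.8600}) = 0.7027
P = 0.7027

0.703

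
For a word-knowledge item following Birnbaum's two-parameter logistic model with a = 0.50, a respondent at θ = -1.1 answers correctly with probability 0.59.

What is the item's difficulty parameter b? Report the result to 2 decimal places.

-1.83

P(θ) = 1 / (1 + exp(−a(θ − b)))
logit(0.59) = ln(0.59/0.41) = 0.3640
b = θ − logit/(a) = -1.1 − 0.3640/0.5000 = -1.8279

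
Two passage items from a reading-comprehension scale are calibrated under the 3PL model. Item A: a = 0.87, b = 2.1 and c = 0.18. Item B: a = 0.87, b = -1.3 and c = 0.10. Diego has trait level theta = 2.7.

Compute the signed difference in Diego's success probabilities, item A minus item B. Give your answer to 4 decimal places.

-0.2785

P(theta) = c + (1 − c) · 1 / (1 + exp(−a(theta − b)))
P_A = 0.6946
P_B = 0.9731
P_A − P_B = -0.2785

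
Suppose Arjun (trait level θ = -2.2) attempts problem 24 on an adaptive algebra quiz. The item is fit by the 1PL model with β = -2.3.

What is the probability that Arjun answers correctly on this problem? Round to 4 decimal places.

0.5250

P(θ) = 1 / (1 + exp(−(θ − β)))
Exponent: (-2.2 − (-2.3)) = 0.1000
1/(1 + e^{-0.1000}) = 0.5250
P = 0.5250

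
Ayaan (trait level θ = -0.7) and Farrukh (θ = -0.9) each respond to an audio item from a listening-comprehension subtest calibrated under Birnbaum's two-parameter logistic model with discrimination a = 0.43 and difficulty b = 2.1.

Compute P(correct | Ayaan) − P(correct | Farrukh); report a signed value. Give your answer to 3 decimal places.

P(θ) = 1 / (1 + exp(−a(θ − b)))
P(Ayaan) = 0.2308  [exponent -1.2040]
P(Farrukh) = 0.2159  [exponent -1.2900]
Difference = 0.2308 − 0.2159 = 0.0149

0.015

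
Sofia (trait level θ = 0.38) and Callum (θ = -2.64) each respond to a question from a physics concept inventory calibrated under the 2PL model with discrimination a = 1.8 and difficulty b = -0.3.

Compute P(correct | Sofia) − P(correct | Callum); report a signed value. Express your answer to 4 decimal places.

P(θ) = 1 / (1 + exp(−a(θ − b)))
P(Sofia) = 0.7728  [exponent 1.2240]
P(Callum) = 0.0146  [exponent -4.2120]
Difference = 0.7728 − 0.0146 = 0.7582

0.7582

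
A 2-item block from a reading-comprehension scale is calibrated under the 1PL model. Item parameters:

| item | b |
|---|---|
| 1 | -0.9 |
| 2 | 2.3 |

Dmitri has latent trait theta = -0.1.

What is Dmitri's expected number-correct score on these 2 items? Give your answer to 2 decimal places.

0.77

P(theta) = 1 / (1 + exp(−(theta − b)))
P_1 = 1/(1+e^{-0.8000}) = 0.6900
P_2 = 1/(1+e^{2.4000}) = 0.0832
E[score] = 0.6900 + 0.0832 = 0.7731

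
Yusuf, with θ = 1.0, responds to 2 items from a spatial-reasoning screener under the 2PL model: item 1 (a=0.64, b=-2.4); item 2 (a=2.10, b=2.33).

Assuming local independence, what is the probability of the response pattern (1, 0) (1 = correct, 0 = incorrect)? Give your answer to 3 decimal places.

0.846

P(θ) = 1 / (1 + exp(−a(θ − b)))
P_1 = 1/(1+e^{-2.1760}) = 0.8981
P_2 = 1/(1+e^{2.7930}) = 0.0577
L = P_1 × (1−P_2) = 0.8981 × 0.9423 = 0.84625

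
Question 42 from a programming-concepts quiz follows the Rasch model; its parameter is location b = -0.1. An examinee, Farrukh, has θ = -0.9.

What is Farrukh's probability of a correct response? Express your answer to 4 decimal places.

0.3100

P(θ) = 1 / (1 + exp(−(θ − b)))
Exponent: (-0.9 − (-0.1)) = -0.8000
1/(1 + e^{0.8000}) = 0.3100
P = 0.3100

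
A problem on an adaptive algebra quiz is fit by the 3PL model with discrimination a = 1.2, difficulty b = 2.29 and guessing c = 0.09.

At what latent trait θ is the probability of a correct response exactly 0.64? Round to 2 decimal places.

2.64

P(θ) = c + (1 − c) · 1 / (1 + exp(−a(θ − b)))
Remove guessing floor: (0.64 − 0.09)/(1 − 0.09) = 0.6044
logit = ln(0.6044/0.3956) = 0.4238
θ = b + logit/(a) = 2.29 + 0.4238/1.2000 = 2.6432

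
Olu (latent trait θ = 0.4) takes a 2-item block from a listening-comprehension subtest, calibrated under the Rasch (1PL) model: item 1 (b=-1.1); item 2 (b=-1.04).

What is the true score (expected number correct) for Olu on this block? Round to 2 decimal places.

P(θ) = 1 / (1 + exp(−(θ − b)))
P_1 = 1/(1+e^{-1.5000}) = 0.8176
P_2 = 1/(1+e^{-1.4400}) = 0.8085
E[score] = 0.8176 + 0.8085 = 1.6260

1.63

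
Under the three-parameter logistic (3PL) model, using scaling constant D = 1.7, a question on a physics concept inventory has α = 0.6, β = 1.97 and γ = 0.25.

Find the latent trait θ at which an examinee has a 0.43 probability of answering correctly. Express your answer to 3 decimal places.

0.840

P(θ) = γ + (1 − γ) · 1 / (1 + exp(−D·α(θ − β)))
Remove guessing floor: (0.43 − 0.25)/(1 − 0.25) = 0.2400
logit = ln(0.2400/0.7600) = -1.1527
θ = β + logit/(1.7·α) = 1.97 + (-1.1527)/1.0200 = 0.8399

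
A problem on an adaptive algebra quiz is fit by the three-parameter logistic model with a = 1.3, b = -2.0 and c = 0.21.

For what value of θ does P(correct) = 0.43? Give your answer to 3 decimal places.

P(θ) = c + (1 − c) · 1 / (1 + exp(−a(θ − b)))
Remove guessing floor: (0.43 − 0.21)/(1 − 0.21) = 0.2785
logit = ln(0.2785/0.7215) = -0.9520
θ = b + logit/(a) = -2.0 + (-0.9520)/1.3000 = -2.7323

-2.732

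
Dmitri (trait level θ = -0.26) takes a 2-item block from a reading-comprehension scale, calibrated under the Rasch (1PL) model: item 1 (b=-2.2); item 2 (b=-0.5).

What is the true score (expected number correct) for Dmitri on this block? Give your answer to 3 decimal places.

P(θ) = 1 / (1 + exp(−(θ − b)))
P_1 = 1/(1+e^{-1.9400}) = 0.8744
P_2 = 1/(1+e^{-0.2400}) = 0.5597
E[score] = 0.8744 + 0.5597 = 1.4341

1.434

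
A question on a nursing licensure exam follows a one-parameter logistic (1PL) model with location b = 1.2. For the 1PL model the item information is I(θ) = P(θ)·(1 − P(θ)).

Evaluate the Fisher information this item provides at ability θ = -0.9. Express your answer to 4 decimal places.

0.0972

P = 1/(1+e^{2.1000}) = 0.1091
P(1−P) = 0.1091 × 0.8909 = 0.0972
I = P(1−P) = 0.09719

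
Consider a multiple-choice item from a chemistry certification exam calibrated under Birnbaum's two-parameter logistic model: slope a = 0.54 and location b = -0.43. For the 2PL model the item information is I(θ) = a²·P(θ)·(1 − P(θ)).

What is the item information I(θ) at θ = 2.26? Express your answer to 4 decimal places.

P = 1/(1+e^{-1.4526}) = 0.8104
P(1−P) = 0.8104 × 0.1896 = 0.1537
I = a² × P(1−P) = 0.54² × 0.1537 = 0.04481

0.0448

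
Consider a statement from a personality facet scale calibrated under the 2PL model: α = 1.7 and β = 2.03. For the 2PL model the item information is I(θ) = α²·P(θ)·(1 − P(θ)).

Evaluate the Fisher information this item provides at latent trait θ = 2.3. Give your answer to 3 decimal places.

0.686

P = 1/(1+e^{-0.4590}) = 0.6128
P(1−P) = 0.6128 × 0.3872 = 0.2373
I = α² × P(1−P) = 1.7² × 0.2373 = 0.68574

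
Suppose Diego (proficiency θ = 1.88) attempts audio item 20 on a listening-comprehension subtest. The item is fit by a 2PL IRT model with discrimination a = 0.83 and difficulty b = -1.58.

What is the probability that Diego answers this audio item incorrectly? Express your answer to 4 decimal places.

P(θ) = 1 / (1 + exp(−a(θ − b)))
Exponent: 0.83 × (1.88 − (-1.58)) = 2.8718
1/(1 + e^{-2.8718}) = 0.9464
P(incorrect) = 1 − 0.9464 = 0.0536

0.0536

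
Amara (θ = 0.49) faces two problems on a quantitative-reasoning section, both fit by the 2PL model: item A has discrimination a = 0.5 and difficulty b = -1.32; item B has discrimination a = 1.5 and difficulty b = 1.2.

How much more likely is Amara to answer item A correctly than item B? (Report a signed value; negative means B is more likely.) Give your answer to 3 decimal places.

P(θ) = 1 / (1 + exp(−a(θ − b)))
P_A = 0.7120
P_B = 0.2564
P_A − P_B = 0.4556

0.456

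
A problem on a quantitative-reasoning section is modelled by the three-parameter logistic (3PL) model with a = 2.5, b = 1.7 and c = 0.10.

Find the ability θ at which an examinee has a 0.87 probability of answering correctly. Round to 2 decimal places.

2.41

P(θ) = c + (1 − c) · 1 / (1 + exp(−a(θ − b)))
Remove guessing floor: (0.87 − 0.10)/(1 − 0.10) = 0.8556
logit = ln(0.8556/0.1444) = 1.7789
θ = b + logit/(a) = 1.7 + 1.7789/2.5000 = 2.4115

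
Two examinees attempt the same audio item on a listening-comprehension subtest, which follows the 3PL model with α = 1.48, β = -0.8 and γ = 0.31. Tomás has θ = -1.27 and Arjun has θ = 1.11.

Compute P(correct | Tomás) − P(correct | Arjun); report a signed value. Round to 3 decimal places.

-0.422

P(θ) = γ + (1 − γ) · 1 / (1 + exp(−α(θ − β)))
P(Tomás) = 0.5396  [exponent -0.6956]
P(Arjun) = 0.9614  [exponent 2.8268]
Difference = 0.5396 − 0.9614 = -0.4218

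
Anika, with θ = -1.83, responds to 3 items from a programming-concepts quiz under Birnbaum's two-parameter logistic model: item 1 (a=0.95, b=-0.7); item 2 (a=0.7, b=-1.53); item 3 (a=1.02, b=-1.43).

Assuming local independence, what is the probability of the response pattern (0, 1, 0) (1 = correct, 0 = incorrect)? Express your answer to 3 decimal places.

P(θ) = 1 / (1 + exp(−a(θ − b)))
P_1 = 1/(1+e^{1.0735}) = 0.2547
P_2 = 1/(1+e^{0.2100}) = 0.4477
P_3 = 1/(1+e^{0.4080}) = 0.3994
L = (1−P_1) × P_2 × (1−P_3) = 0.7453 × 0.4477 × 0.6006 = 0.20039

0.200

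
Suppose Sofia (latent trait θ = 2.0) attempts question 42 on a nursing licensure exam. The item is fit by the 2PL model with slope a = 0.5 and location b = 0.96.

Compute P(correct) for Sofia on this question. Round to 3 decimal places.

0.627

P(θ) = 1 / (1 + exp(−a(θ − b)))
Exponent: 0.5 × (2.0 − 0.96) = 0.5200
1/(1 + e^{-0.5200}) = 0.6271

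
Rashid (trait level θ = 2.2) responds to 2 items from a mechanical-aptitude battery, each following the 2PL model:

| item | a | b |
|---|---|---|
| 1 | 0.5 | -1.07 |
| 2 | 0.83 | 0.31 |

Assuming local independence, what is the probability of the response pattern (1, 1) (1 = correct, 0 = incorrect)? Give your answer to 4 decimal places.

P(θ) = 1 / (1 + exp(−a(θ − b)))
P_1 = 1/(1+e^{-1.6350}) = 0.8369
P_2 = 1/(1+e^{-1.5687}) = 0.8276
L = P_1 × P_2 = 0.8369 × 0.8276 = 0.69258

0.6926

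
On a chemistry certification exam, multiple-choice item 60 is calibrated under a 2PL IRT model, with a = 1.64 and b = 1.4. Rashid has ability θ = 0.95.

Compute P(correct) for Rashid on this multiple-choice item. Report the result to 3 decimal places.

P(θ) = 1 / (1 + exp(−a(θ − b)))
Exponent: 1.64 × (0.95 − 1.4) = -0.7380
1/(1 + e^{0.7380}) = 0.3234

0.323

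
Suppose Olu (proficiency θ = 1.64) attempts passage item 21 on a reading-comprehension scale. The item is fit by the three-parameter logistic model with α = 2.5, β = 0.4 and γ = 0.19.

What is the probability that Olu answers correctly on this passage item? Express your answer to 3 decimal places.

P(θ) = γ + (1 − γ) · 1 / (1 + exp(−α(θ − β)))
Exponent: 2.5 × (1.64 − 0.4) = 3.1000
1/(1 + e^{-3.1000}) = 0.9569
P = 0.19 + 0.81 × 0.9569 = 0.9651

0.965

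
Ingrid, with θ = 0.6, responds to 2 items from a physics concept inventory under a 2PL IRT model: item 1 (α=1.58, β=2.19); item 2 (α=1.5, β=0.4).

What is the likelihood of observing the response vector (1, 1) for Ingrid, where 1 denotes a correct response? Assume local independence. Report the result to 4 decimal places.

0.0431

P(θ) = 1 / (1 + exp(−α(θ − β)))
P_1 = 1/(1+e^{2.5122}) = 0.0750
P_2 = 1/(1+e^{-0.3000}) = 0.5744
L = P_1 × P_2 = 0.0750 × 0.5744 = 0.04309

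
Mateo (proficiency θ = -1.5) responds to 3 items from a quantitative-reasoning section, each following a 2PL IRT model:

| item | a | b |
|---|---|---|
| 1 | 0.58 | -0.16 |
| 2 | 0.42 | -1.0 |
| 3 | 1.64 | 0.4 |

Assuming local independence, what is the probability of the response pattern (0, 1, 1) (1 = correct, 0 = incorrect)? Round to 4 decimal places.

P(θ) = 1 / (1 + exp(−a(θ − b)))
P_1 = 1/(1+e^{0.7772}) = 0.3149
P_2 = 1/(1+e^{0.2100}) = 0.4477
P_3 = 1/(1+e^{3.1160}) = 0.0425
L = (1−P_1) × P_2 × P_3 = 0.6851 × 0.4477 × 0.0425 = 0.01302

0.0130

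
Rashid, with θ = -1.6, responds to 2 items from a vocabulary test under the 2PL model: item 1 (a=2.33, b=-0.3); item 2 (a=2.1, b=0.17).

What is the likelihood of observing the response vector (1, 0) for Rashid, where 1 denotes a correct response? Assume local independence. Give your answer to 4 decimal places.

P(θ) = 1 / (1 + exp(−a(θ − b)))
P_1 = 1/(1+e^{3.0290}) = 0.0461
P_2 = 1/(1+e^{3.7170}) = 0.0237
L = P_1 × (1−P_2) = 0.0461 × 0.9763 = 0.04504

0.0450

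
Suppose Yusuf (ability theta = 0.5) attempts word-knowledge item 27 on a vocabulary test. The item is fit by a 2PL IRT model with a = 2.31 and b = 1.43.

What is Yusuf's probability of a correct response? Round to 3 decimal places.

0.104

P(theta) = 1 / (1 + exp(−a(theta − b)))
Exponent: 2.31 × (0.5 − 1.43) = -2.1483
1/(1 + e^{2.1483}) = 0.1045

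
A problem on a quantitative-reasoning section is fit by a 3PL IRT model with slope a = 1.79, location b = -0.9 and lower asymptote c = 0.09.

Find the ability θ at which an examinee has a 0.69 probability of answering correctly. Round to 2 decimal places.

-0.53

P(θ) = c + (1 − c) · 1 / (1 + exp(−a(θ − b)))
Remove guessing floor: (0.69 − 0.09)/(1 − 0.09) = 0.6593
logit = ln(0.6593/0.3407) = 0.6604
θ = b + logit/(a) = -0.9 + 0.6604/1.7900 = -0.5311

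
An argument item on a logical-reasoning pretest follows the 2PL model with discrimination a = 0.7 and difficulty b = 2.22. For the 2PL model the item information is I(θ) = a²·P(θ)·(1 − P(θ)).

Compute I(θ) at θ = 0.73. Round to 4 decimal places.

P = 1/(1+e^{1.0430}) = 0.2606
P(1−P) = 0.2606 × 0.7394 = 0.1927
I = a² × P(1−P) = 0.7² × 0.1927 = 0.09441

0.0944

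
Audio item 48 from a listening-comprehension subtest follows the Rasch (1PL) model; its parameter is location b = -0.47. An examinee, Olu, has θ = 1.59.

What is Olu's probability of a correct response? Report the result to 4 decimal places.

0.8870

P(θ) = 1 / (1 + exp(−(θ − b)))
Exponent: (1.59 − (-0.47)) = 2.0600
1/(1 + e^{-2.0600}) = 0.8870
P = 0.8870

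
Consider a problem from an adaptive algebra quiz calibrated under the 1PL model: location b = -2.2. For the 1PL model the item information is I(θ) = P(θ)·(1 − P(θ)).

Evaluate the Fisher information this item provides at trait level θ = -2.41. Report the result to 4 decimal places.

0.2473

P = 1/(1+e^{0.2100}) = 0.4477
P(1−P) = 0.4477 × 0.5523 = 0.2473
I = P(1−P) = 0.24726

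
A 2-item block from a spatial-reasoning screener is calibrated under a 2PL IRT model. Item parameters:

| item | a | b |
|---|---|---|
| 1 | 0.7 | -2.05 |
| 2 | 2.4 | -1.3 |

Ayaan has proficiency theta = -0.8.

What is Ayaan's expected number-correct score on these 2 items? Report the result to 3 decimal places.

P(theta) = 1 / (1 + exp(−a(theta − b)))
P_1 = 1/(1+e^{-0.8750}) = 0.7058
P_2 = 1/(1+e^{-1.2000}) = 0.7685
E[score] = 0.7058 + 0.7685 = 1.4743

1.474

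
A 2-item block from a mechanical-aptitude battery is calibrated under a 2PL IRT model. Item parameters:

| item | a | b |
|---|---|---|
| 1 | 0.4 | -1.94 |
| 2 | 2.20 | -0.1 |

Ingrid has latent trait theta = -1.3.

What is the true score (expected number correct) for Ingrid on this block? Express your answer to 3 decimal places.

0.630

P(theta) = 1 / (1 + exp(−a(theta − b)))
P_1 = 1/(1+e^{-0.2560}) = 0.5637
P_2 = 1/(1+e^{2.6400}) = 0.0666
E[score] = 0.5637 + 0.0666 = 0.6303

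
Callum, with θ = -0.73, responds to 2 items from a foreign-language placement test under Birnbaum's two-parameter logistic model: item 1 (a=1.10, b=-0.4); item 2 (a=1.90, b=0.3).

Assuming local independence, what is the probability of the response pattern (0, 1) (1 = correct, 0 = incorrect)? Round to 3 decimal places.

P(θ) = 1 / (1 + exp(−a(θ − b)))
P_1 = 1/(1+e^{0.3630}) = 0.4102
P_2 = 1/(1+e^{1.9570}) = 0.1238
L = (1−P_1) × P_2 = 0.5898 × 0.1238 = 0.07301

0.073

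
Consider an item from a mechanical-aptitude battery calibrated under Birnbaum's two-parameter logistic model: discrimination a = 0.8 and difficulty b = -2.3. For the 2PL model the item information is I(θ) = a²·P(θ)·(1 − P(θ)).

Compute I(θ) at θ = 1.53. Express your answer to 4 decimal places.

0.0273

P = 1/(1+e^{-3.0640}) = 0.9554
P(1−P) = 0.9554 × 0.0446 = 0.0426
I = a² × P(1−P) = 0.8² × 0.0426 = 0.02728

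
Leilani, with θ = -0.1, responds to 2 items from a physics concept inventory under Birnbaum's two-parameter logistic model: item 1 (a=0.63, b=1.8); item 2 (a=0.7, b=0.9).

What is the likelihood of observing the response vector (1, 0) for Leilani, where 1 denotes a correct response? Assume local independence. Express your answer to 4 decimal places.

0.1550

P(θ) = 1 / (1 + exp(−a(θ − b)))
P_1 = 1/(1+e^{1.1970}) = 0.2320
P_2 = 1/(1+e^{0.7000}) = 0.3318
L = P_1 × (1−P_2) = 0.2320 × 0.6682 = 0.15503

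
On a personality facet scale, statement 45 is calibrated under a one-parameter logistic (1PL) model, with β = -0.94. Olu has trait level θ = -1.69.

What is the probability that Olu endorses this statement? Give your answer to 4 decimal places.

0.3208

P(θ) = 1 / (1 + exp(−(θ − β)))
Exponent: (-1.69 − (-0.94)) = -0.7500
1/(1 + e^{0.7500}) = 0.3208
P = 0.3208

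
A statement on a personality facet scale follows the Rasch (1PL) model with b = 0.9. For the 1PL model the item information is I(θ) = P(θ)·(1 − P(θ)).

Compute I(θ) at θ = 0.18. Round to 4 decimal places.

P = 1/(1+e^{0.7200}) = 0.3274
P(1−P) = 0.3274 × 0.6726 = 0.2202
I = P(1−P) = 0.22021

0.2202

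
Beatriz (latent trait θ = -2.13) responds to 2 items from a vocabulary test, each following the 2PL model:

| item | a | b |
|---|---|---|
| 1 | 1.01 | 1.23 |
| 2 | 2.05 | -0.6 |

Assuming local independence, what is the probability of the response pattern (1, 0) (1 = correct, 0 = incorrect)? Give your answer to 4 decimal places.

0.0311

P(θ) = 1 / (1 + exp(−a(θ − b)))
P_1 = 1/(1+e^{3.3936}) = 0.0325
P_2 = 1/(1+e^{3.1365}) = 0.0416
L = P_1 × (1−P_2) = 0.0325 × 0.9584 = 0.03114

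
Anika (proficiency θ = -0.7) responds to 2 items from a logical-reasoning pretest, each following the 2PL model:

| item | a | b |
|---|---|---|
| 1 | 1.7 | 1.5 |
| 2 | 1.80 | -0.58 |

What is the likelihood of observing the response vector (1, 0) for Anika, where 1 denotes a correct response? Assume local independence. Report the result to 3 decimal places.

P(θ) = 1 / (1 + exp(−a(θ − b)))
P_1 = 1/(1+e^{3.7400}) = 0.0232
P_2 = 1/(1+e^{0.2160}) = 0.4462
L = P_1 × (1−P_2) = 0.0232 × 0.5538 = 0.01285

0.013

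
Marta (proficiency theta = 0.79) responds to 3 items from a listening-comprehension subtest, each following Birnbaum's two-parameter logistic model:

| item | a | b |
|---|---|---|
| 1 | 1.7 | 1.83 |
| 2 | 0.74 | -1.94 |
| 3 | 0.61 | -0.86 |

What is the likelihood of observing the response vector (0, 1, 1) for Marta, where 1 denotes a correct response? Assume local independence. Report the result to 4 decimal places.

0.5523

P(theta) = 1 / (1 + exp(−a(theta − b)))
P_1 = 1/(1+e^{1.7680}) = 0.1458
P_2 = 1/(1+e^{-2.0202}) = 0.8829
P_3 = 1/(1+e^{-1.0065}) = 0.7323
L = (1−P_1) × P_2 × P_3 = 0.8542 × 0.8829 × 0.7323 = 0.55231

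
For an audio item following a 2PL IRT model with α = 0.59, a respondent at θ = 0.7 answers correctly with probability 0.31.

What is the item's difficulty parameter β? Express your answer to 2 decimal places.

P(θ) = 1 / (1 + exp(−α(θ − β)))
logit(0.31) = ln(0.31/0.69) = -0.8001
β = θ − logit/(α) = 0.7 − (-0.8001)/0.5900 = 2.0561

2.06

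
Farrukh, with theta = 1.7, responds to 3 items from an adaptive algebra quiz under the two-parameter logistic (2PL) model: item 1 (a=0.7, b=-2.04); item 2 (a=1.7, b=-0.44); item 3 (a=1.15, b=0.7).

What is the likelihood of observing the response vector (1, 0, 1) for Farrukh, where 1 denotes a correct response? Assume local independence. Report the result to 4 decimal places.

P(theta) = 1 / (1 + exp(−a(theta − b)))
P_1 = 1/(1+e^{-2.6180}) = 0.9320
P_2 = 1/(1+e^{-3.6380}) = 0.9744
P_3 = 1/(1+e^{-1.1500}) = 0.7595
L = P_1 × (1−P_2) × P_3 = 0.9320 × 0.0256 × 0.7595 = 0.01814

0.0181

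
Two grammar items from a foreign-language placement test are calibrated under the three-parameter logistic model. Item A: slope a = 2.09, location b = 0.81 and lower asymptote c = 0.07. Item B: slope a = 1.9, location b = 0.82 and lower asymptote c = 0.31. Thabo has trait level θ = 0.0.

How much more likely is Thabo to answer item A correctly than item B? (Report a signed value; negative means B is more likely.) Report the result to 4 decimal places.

-0.2155

P(θ) = c + (1 − c) · 1 / (1 + exp(−a(θ − b)))
P_A = 0.2145
P_B = 0.4300
P_A − P_B = -0.2155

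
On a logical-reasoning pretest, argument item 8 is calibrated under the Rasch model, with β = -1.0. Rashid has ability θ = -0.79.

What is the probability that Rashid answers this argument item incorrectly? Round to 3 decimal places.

P(θ) = 1 / (1 + exp(−(θ − β)))
Exponent: (-0.79 − (-1.0)) = 0.2100
1/(1 + e^{-0.2100}) = 0.5523
P = 0.5523
P(incorrect) = 1 − 0.5523 = 0.4477

0.448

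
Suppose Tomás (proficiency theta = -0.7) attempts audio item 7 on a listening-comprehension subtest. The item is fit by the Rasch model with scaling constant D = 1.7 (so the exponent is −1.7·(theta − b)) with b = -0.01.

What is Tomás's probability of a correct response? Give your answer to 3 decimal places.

P(theta) = 1 / (1 + exp(−D·(theta − b)))
Exponent: 1.7 × (-0.7 − (-0.01)) = -1.1730
1/(1 + e^{1.1730}) = 0.2363
P = 0.2363

0.236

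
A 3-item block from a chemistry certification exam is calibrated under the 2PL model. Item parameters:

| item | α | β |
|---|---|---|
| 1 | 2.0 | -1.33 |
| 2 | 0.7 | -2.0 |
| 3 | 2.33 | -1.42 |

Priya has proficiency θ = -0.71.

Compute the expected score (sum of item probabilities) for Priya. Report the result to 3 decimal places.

2.327

P(θ) = 1 / (1 + exp(−α(θ − β)))
P_1 = 1/(1+e^{-1.2400}) = 0.7756
P_2 = 1/(1+e^{-0.9030}) = 0.7116
P_3 = 1/(1+e^{-1.6543}) = 0.8395
E[score] = 0.7756 + 0.7116 + 0.8395 = 2.3266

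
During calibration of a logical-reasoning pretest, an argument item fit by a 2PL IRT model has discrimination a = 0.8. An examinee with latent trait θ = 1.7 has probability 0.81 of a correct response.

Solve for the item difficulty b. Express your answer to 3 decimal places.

-0.113

P(θ) = 1 / (1 + exp(−a(θ − b)))
logit(0.81) = ln(0.81/0.19) = 1.4500
b = θ − logit/(a) = 1.7 − 1.4500/0.8000 = -0.1125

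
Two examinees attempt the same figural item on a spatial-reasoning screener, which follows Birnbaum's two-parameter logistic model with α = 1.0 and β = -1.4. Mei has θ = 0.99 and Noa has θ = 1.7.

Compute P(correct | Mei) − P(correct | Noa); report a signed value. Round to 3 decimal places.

P(θ) = 1 / (1 + exp(−α(θ − β)))
P(Mei) = 0.9161  [exponent 2.3900]
P(Noa) = 0.9569  [exponent 3.1000]
Difference = 0.9161 − 0.9569 = -0.0408

-0.041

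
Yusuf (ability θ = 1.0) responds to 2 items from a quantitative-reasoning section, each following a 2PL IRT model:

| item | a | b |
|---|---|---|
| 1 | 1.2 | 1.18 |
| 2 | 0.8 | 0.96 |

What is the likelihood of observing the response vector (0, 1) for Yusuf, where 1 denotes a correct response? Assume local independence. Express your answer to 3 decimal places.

P(θ) = 1 / (1 + exp(−a(θ − b)))
P_1 = 1/(1+e^{0.2160}) = 0.4462
P_2 = 1/(1+e^{-0.0320}) = 0.5080
L = (1−P_1) × P_2 = 0.5538 × 0.5080 = 0.28133

0.281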